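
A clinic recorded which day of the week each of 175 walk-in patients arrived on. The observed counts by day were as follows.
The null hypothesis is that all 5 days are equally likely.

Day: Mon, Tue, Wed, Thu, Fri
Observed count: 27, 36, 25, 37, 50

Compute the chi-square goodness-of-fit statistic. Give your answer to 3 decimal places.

Expected count for each of the 5 categories: 175/5 = 35.
Mon: (27 − 35)²/35 = 64/35 = 1.8286
Tue: (36 − 35)²/35 = 1/35 = 0.0286
Wed: (25 − 35)²/35 = 100/35 = 2.8571
Thu: (37 − 35)²/35 = 4/35 = 0.1143
Fri: (50 − 35)²/35 = 225/35 = 6.4286
Sum = 11.257

11.257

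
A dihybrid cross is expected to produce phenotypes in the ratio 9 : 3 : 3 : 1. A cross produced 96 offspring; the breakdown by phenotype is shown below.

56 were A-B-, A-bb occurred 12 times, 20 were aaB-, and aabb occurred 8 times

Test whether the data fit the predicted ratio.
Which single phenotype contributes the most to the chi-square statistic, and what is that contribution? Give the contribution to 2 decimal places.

Ratio total = 16. Expected counts: 96×9/16 = 54, 96×3/16 = 18, 96×3/16 = 18, 96×1/16 = 6.
A-B-: (56 − 54)²/54 = 4/54 = 0.074
A-bb: (12 − 18)²/18 = 36/18 = 2.000
aaB-: (20 − 18)²/18 = 4/18 = 0.222
aabb: (8 − 6)²/6 = 4/6 = 0.667
The largest term is for A-bb: 2.00.

A-bb, 2.00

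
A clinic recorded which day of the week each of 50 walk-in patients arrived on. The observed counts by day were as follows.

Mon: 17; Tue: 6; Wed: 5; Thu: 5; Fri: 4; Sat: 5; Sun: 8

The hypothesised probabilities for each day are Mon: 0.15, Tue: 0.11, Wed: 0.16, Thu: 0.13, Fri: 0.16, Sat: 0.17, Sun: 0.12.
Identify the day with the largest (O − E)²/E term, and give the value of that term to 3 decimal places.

Expected counts E_i = n·p_i: 50×0.15 = 7.5, 50×0.11 = 5.5, 50×0.16 = 8, 50×0.13 = 6.5, 50×0.16 = 8, 50×0.17 = 8.5, 50×0.12 = 6.
cat         O        E   (O−E)²/E
Mon        17      7.5    12.0333
Tue         6      5.5     0.0455
Wed         5        8     1.1250
Thu         5      6.5     0.3462
Fri         4        8     2.0000
Sat         5      8.5     1.4412
Sun         8        6     0.6667
The largest term is for Mon: 12.033.

Mon, 12.033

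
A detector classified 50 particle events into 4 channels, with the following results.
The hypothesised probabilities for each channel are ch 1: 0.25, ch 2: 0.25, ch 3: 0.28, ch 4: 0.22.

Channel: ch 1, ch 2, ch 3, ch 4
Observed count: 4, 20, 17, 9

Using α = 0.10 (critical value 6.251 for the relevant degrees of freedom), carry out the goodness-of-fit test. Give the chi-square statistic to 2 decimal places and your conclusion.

Expected counts E_i = n·p_i: 50×0.25 = 12.5, 50×0.25 = 12.5, 50×0.28 = 14, 50×0.22 = 11.
χ² = (4−12.5)²/12.5 + (20−12.5)²/12.5 + (17−14)²/14 + (9−11)²/11
   = 5.780 + 4.500 + 0.643 + 0.364
Sum = 11.29
df = 3. Since 11.29 > 6.251, we reject H₀.

11.29; reject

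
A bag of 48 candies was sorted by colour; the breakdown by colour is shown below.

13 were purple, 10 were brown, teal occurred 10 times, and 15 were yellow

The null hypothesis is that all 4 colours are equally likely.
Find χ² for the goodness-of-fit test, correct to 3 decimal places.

Expected count for each of the 4 categories: 48/4 = 12.
χ² = (13−12)²/12 + (10−12)²/12 + (10−12)²/12 + (15−12)²/12
   = 0.0833 + 0.3333 + 0.3333 + 0.7500
Sum = 1.500

1.500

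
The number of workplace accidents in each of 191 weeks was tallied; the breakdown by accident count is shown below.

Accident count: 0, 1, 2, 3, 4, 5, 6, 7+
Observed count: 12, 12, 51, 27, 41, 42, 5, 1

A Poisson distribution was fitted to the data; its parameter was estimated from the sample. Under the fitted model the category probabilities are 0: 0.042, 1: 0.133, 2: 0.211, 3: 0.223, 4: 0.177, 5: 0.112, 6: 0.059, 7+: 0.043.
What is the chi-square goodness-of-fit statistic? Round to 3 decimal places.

Expected counts E_i = n·p_i: 191×0.042 = 8.022, 191×0.133 = 25.403, 191×0.211 = 40.301, 191×0.223 = 42.593, 191×0.177 = 33.807, 191×0.112 = 21.392, 191×0.059 = 11.269, 191×0.043 = 8.213.
0: (12 − 8.022)²/8.022 = 15.824484/8.022 = 1.9726
1: (12 − 25.403)²/25.403 = 179.640409/25.403 = 7.0716
2: (51 − 40.301)²/40.301 = 114.468601/40.301 = 2.8403
3: (27 − 42.593)²/42.593 = 243.141649/42.593 = 5.7085
4: (41 − 33.807)²/33.807 = 51.739249/33.807 = 1.5304
5: (42 − 21.392)²/21.392 = 424.689664/21.392 = 19.8527
6: (5 − 11.269)²/11.269 = 39.300361/11.269 = 3.4875
7+: (1 − 8.213)²/8.213 = 52.027369/8.213 = 6.3348
Sum = 48.798

48.798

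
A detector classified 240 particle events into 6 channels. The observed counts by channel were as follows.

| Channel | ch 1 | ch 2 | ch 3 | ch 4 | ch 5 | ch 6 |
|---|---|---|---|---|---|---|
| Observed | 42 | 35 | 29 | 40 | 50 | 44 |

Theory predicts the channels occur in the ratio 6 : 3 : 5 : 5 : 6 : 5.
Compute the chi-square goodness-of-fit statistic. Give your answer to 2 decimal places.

Ratio total = 30. Expected counts: 240×6/30 = 48, 240×3/30 = 24, 240×5/30 = 40, 240×5/30 = 40, 240×6/30 = 48, 240×5/30 = 40.
ch 1: (42 − 48)²/48 = 36/48 = 0.750
ch 2: (35 − 24)²/24 = 121/24 = 5.042
ch 3: (29 − 40)²/40 = 121/40 = 3.025
ch 4: (40 − 40)²/40 = 0/40 = 0.000
ch 5: (50 − 48)²/48 = 4/48 = 0.083
ch 6: (44 − 40)²/40 = 16/40 = 0.400
Sum = 9.30

9.30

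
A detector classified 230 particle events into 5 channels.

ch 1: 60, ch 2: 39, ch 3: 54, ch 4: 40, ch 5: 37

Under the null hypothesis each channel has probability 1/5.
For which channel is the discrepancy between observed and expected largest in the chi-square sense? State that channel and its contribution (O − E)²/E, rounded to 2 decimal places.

Under H₀ each category has probability 1/5, so each expected count is 230/5 = 46.
ch 1: (60 − 46)²/46 = 196/46 = 4.261
ch 2: (39 − 46)²/46 = 49/46 = 1.065
ch 3: (54 − 46)²/46 = 64/46 = 1.391
ch 4: (40 − 46)²/46 = 36/46 = 0.783
ch 5: (37 − 46)²/46 = 81/46 = 1.761
The largest term is for ch 1: 4.26.

ch 1, 4.26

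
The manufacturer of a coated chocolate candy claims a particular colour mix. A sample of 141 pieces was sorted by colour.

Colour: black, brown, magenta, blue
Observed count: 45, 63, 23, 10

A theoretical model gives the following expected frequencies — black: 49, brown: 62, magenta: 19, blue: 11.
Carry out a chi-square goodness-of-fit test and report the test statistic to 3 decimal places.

black: (45 − 49)²/49 = 16/49 = 0.3265
brown: (63 − 62)²/62 = 1/62 = 0.0161
magenta: (23 − 19)²/19 = 16/19 = 0.8421
blue: (10 − 11)²/11 = 1/11 = 0.0909
Sum = 1.276

1.276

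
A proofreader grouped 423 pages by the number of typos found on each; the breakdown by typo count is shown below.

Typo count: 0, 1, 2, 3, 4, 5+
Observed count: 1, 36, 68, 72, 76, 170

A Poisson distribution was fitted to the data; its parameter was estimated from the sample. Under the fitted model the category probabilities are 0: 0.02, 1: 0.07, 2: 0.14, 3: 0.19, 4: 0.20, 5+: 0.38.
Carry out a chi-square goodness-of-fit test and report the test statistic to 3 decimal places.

Expected counts E_i = n·p_i: 423×0.02 = 8.46, 423×0.07 = 29.61, 423×0.14 = 59.22, 423×0.19 = 80.37, 423×0.20 = 84.6, 423×0.38 = 160.74.
0: (1 − 8.46)²/8.46 = 55.6516/8.46 = 6.5782
1: (36 − 29.61)²/29.61 = 40.8321/29.61 = 1.3790
2: (68 − 59.22)²/59.22 = 77.0884/59.22 = 1.3017
3: (72 − 80.37)²/80.37 = 70.0569/80.37 = 0.8717
4: (76 − 84.6)²/84.6 = 73.96/84.6 = 0.8742
5+: (170 − 160.74)²/160.74 = 85.7476/160.74 = 0.5335
Sum = 11.538

11.538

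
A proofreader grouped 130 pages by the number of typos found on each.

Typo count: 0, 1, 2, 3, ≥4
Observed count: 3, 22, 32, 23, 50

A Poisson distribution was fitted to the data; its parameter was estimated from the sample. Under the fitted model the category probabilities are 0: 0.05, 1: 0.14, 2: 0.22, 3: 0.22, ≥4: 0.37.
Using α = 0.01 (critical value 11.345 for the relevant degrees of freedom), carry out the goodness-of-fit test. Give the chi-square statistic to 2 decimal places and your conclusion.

4.25; do not reject

Expected counts E_i = n·p_i: 130×0.05 = 6.5, 130×0.14 = 18.2, 130×0.22 = 28.6, 130×0.22 = 28.6, 130×0.37 = 48.1.
χ² = (3−6.5)²/6.5 + (22−18.2)²/18.2 + (32−28.6)²/28.6 + (23−28.6)²/28.6 + (50−48.1)²/48.1
   = 1.885 + 0.793 + 0.404 + 1.097 + 0.075
Sum = 4.25
df = 3. Since 4.25 < 11.345, we do not reject H₀.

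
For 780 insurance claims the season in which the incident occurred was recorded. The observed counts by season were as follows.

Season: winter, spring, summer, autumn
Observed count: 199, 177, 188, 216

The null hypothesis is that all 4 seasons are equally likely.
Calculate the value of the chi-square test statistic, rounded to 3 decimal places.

Under H₀ each category has probability 1/4, so each expected count is 780/4 = 195.
cat         O        E   (O−E)²/E
winter    199      195     0.0821
spring    177      195     1.6615
summer    188      195     0.2513
autumn    216      195     2.2615
Sum = 4.256

4.256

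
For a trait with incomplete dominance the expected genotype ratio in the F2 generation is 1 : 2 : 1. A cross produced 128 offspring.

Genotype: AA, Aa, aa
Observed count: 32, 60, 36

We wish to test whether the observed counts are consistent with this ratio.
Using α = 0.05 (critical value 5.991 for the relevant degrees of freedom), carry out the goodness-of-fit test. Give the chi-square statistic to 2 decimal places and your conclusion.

Ratio total = 4. Expected counts: 128×1/4 = 32, 128×2/4 = 64, 128×1/4 = 32.
cat         O        E   (O−E)²/E
AA         32       32      0.000
Aa         60       64      0.250
aa         36       32      0.500
Sum = 0.75
df = 2. Since 0.75 < 5.991, we do not reject H₀.

0.75; do not reject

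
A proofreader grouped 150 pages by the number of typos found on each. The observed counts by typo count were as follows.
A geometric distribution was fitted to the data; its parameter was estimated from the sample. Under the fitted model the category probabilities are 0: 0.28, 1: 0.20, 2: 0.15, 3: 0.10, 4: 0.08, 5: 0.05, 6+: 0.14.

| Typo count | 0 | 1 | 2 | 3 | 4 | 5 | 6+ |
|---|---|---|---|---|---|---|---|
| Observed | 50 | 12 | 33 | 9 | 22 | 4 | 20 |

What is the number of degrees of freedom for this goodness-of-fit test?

There are k = 7 categories and 1 parameter estimated from the data, so df = 7 − 1 − 1 = 5.

5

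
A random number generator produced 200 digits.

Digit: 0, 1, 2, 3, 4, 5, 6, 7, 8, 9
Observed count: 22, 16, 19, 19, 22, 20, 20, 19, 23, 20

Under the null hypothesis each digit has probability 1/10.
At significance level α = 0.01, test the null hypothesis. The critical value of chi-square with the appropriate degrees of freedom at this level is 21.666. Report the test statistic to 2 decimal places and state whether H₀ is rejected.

1.80; do not reject

Expected count for each of the 10 categories: 200/10 = 20.
χ² = (22−20)²/20 + (16−20)²/20 + (19−20)²/20 + (19−20)²/20 + (22−20)²/20 + (20−20)²/20 + (20−20)²/20 + (19−20)²/20 + (23−20)²/20 + (20−20)²/20
   = 0.200 + 0.800 + 0.050 + 0.050 + 0.200 + 0.000 + 0.000 + 0.050 + 0.450 + 0.000
Sum = 1.80
df = 9. Since 1.80 < 21.666, we do not reject H₀.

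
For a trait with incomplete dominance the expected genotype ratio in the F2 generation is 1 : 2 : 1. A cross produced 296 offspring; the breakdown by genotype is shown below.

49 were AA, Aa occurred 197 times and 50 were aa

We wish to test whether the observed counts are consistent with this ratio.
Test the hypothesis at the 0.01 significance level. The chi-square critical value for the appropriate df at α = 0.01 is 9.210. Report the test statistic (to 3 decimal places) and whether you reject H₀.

Ratio total = 4. Expected counts: 296×1/4 = 74, 296×2/4 = 148, 296×1/4 = 74.
cat         O        E   (O−E)²/E
AA         49       74     8.4459
Aa        197      148    16.2230
aa         50       74     7.7838
Sum = 32.453
df = 2. Since 32.453 > 9.210, we reject H₀.

32.453; reject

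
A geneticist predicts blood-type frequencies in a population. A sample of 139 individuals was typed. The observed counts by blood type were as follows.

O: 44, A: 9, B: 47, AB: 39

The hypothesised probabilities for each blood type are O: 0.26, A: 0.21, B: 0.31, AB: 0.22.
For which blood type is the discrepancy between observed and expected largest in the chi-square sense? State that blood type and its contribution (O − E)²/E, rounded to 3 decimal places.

Expected counts E_i = n·p_i: 139×0.26 = 36.14, 139×0.21 = 29.19, 139×0.31 = 43.09, 139×0.22 = 30.58.
O: (44 − 36.14)²/36.14 = 61.7796/36.14 = 1.7095
A: (9 − 29.19)²/29.19 = 407.6361/29.19 = 13.9649
B: (47 − 43.09)²/43.09 = 15.2881/43.09 = 0.3548
AB: (39 − 30.58)²/30.58 = 70.8964/30.58 = 2.3184
The largest term is for A: 13.965.

A, 13.965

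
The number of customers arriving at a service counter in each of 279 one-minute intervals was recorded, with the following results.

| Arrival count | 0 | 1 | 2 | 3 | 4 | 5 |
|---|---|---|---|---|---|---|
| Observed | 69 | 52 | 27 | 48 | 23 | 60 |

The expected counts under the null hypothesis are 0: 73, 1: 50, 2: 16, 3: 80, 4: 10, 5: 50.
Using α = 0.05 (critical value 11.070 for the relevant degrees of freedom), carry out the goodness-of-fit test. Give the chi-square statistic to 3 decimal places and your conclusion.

39.562; reject

χ² = (69−73)²/73 + (52−50)²/50 + (27−16)²/16 + (48−80)²/80 + (23−10)²/10 + (60−50)²/50
   = 0.2192 + 0.0800 + 7.5625 + 12.8000 + 16.9000 + 2.0000
Sum = 39.562
df = 5. Since 39.562 > 11.070, we reject H₀.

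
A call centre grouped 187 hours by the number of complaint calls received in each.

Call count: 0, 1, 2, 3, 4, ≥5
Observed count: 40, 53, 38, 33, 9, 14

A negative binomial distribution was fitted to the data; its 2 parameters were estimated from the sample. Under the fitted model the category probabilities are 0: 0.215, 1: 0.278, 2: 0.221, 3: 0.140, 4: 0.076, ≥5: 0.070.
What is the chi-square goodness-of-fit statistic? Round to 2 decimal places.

4.04

Expected counts E_i = n·p_i: 187×0.215 = 40.205, 187×0.278 = 51.986, 187×0.221 = 41.327, 187×0.140 = 26.18, 187×0.076 = 14.212, 187×0.070 = 13.09.
0: (40 − 40.205)²/40.205 = 0.042025/40.205 = 0.001
1: (53 − 51.986)²/51.986 = 1.028196/51.986 = 0.020
2: (38 − 41.327)²/41.327 = 11.068929/41.327 = 0.268
3: (33 − 26.18)²/26.18 = 46.5124/26.18 = 1.777
4: (9 − 14.212)²/14.212 = 27.164944/14.212 = 1.911
≥5: (14 − 13.09)²/13.09 = 0.8281/13.09 = 0.063
Sum = 4.04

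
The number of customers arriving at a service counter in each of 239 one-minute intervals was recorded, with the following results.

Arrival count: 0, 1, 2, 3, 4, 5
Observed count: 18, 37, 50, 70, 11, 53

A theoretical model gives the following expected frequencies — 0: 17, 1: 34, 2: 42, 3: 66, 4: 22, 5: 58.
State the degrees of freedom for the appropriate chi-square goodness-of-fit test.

5

There are k = 6 categories and no parameters were estimated from the data, so df = 6 − 1 = 5.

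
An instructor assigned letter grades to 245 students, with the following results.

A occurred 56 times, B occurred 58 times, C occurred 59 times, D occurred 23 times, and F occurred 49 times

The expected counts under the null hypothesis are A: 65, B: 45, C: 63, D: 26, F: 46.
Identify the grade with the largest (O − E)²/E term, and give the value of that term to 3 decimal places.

B, 3.756

χ² = (56−65)²/65 + (58−45)²/45 + (59−63)²/63 + (23−26)²/26 + (49−46)²/46
   = 1.2462 + 3.7556 + 0.2540 + 0.3462 + 0.1957
The largest term is for B: 3.756.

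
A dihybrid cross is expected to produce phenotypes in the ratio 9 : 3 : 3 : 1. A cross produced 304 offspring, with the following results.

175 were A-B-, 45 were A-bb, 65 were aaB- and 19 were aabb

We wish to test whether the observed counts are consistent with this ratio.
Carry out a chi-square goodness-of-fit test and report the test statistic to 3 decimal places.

Ratio total = 16. Expected counts: 304×9/16 = 171, 304×3/16 = 57, 304×3/16 = 57, 304×1/16 = 19.
A-B-: (175 − 171)²/171 = 16/171 = 0.0936
A-bb: (45 − 57)²/57 = 144/57 = 2.5263
aaB-: (65 − 57)²/57 = 64/57 = 1.1228
aabb: (19 − 19)²/19 = 0/19 = 0.0000
Sum = 3.743

3.743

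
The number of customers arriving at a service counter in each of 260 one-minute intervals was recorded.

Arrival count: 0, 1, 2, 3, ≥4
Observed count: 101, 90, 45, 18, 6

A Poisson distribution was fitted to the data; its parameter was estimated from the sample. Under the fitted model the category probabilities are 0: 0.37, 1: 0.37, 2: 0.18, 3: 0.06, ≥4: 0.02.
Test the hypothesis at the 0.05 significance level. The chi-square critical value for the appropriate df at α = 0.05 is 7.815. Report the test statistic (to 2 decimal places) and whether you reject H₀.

1.20; do not reject

Expected counts E_i = n·p_i: 260×0.37 = 96.2, 260×0.37 = 96.2, 260×0.18 = 46.8, 260×0.06 = 15.6, 260×0.02 = 5.2.
0: (101 − 96.2)²/96.2 = 23.04/96.2 = 0.240
1: (90 − 96.2)²/96.2 = 38.44/96.2 = 0.400
2: (45 − 46.8)²/46.8 = 3.24/46.8 = 0.069
3: (18 − 15.6)²/15.6 = 5.76/15.6 = 0.369
≥4: (6 − 5.2)²/5.2 = 0.64/5.2 = 0.123
Sum = 1.20
df = 3. Since 1.20 < 7.815, we do not reject H₀.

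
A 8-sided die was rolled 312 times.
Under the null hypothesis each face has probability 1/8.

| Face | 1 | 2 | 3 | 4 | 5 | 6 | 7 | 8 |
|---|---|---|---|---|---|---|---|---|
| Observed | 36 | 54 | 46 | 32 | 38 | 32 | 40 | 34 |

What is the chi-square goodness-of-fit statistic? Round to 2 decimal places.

10.46

Under H₀ each category has probability 1/8, so each expected count is 312/8 = 39.
χ² = (36−39)²/39 + (54−39)²/39 + (46−39)²/39 + (32−39)²/39 + (38−39)²/39 + (32−39)²/39 + (40−39)²/39 + (34−39)²/39
   = 0.231 + 5.769 + 1.256 + 1.256 + 0.026 + 1.256 + 0.026 + 0.641
Sum = 10.46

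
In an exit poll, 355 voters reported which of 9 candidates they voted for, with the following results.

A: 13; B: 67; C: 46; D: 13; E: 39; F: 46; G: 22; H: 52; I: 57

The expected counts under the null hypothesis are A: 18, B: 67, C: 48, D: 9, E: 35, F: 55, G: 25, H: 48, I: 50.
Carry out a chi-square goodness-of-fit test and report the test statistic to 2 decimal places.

χ² = (13−18)²/18 + (67−67)²/67 + (46−48)²/48 + (13−9)²/9 + (39−35)²/35 + (46−55)²/55 + (22−25)²/25 + (52−48)²/48 + (57−50)²/50
   = 1.389 + 0.000 + 0.083 + 1.778 + 0.457 + 1.473 + 0.360 + 0.333 + 0.980
Sum = 6.85

6.85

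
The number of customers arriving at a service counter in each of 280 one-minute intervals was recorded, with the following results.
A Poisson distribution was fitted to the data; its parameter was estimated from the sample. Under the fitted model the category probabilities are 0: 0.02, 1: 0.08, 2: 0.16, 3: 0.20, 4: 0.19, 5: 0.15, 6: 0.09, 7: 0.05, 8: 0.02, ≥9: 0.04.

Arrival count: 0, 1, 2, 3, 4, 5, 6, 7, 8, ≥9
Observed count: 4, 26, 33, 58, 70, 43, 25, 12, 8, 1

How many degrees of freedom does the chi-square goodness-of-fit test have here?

There are k = 10 categories and 1 parameter estimated from the data, so df = 10 − 1 − 1 = 8.

8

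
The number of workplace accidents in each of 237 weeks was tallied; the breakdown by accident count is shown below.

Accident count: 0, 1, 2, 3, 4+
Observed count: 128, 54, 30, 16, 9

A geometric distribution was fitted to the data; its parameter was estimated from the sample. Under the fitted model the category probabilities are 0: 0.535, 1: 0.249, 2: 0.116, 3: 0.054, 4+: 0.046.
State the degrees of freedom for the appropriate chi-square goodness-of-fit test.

3

There are k = 5 categories and 1 parameter estimated from the data, so df = 5 − 1 − 1 = 3.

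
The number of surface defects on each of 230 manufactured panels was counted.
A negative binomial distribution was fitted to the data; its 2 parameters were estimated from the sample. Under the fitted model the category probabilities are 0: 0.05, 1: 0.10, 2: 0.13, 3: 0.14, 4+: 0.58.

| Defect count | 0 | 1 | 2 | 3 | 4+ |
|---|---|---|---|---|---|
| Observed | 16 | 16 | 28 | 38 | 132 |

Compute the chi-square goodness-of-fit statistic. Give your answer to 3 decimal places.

5.071

Expected counts E_i = n·p_i: 230×0.05 = 11.5, 230×0.10 = 23, 230×0.13 = 29.9, 230×0.14 = 32.2, 230×0.58 = 133.4.
χ² = (16−11.5)²/11.5 + (16−23)²/23 + (28−29.9)²/29.9 + (38−32.2)²/32.2 + (132−133.4)²/133.4
   = 1.7609 + 2.1304 + 0.1207 + 1.0447 + 0.0147
Sum = 5.071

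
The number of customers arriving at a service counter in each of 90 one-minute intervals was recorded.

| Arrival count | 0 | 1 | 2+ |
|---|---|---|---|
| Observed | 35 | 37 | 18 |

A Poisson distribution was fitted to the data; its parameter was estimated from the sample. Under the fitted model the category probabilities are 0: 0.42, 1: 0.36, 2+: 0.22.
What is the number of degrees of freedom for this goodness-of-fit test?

1

There are k = 3 categories and 1 parameter estimated from the data, so df = 3 − 1 − 1 = 1.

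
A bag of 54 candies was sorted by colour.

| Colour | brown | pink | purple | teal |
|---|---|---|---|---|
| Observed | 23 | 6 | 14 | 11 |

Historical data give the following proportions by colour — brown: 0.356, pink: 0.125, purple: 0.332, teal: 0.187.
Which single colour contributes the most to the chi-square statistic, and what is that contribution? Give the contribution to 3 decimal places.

Expected counts E_i = n·p_i: 54×0.356 = 19.224, 54×0.125 = 6.75, 54×0.332 = 17.928, 54×0.187 = 10.098.
χ² = (23−19.224)²/19.224 + (6−6.75)²/6.75 + (14−17.928)²/17.928 + (11−10.098)²/10.098
   = 0.7417 + 0.0833 + 0.8606 + 0.0806
The largest term is for purple: 0.861.

purple, 0.861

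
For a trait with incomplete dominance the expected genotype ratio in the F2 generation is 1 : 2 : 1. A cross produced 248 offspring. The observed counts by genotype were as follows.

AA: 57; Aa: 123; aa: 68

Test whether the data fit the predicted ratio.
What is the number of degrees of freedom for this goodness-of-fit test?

2

There are k = 3 categories and no parameters were estimated from the data, so df = 3 − 1 = 2.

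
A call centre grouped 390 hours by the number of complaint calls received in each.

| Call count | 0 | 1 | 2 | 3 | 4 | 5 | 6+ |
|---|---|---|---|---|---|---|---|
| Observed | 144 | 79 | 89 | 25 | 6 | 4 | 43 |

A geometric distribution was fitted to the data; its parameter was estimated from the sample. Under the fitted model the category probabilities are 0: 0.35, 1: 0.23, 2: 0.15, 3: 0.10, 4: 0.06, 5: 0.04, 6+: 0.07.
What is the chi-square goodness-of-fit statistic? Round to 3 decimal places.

53.209

Expected counts E_i = n·p_i: 390×0.35 = 136.5, 390×0.23 = 89.7, 390×0.15 = 58.5, 390×0.10 = 39, 390×0.06 = 23.4, 390×0.04 = 15.6, 390×0.07 = 27.3.
0: (144 − 136.5)²/136.5 = 56.25/136.5 = 0.4121
1: (79 − 89.7)²/89.7 = 114.49/89.7 = 1.2764
2: (89 − 58.5)²/58.5 = 930.25/58.5 = 15.9017
3: (25 − 39)²/39 = 196/39 = 5.0256
4: (6 − 23.4)²/23.4 = 302.76/23.4 = 12.9385
5: (4 − 15.6)²/15.6 = 134.56/15.6 = 8.6256
6+: (43 − 27.3)²/27.3 = 246.49/27.3 = 9.0289
Sum = 53.209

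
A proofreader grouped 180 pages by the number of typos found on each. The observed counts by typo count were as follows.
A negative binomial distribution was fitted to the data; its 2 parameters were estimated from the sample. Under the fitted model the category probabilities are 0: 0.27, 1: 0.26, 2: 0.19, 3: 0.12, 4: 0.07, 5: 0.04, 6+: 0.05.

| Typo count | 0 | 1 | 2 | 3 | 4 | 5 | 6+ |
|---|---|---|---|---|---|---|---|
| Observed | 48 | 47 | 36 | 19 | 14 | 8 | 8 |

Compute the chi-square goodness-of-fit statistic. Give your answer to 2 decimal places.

0.77

Expected counts E_i = n·p_i: 180×0.27 = 48.6, 180×0.26 = 46.8, 180×0.19 = 34.2, 180×0.12 = 21.6, 180×0.07 = 12.6, 180×0.04 = 7.2, 180×0.05 = 9.
cat         O        E   (O−E)²/E
0          48     48.6      0.007
1          47     46.8      0.001
2          36     34.2      0.095
3          19     21.6      0.313
4          14     12.6      0.156
5           8      7.2      0.089
6+          8        9      0.111
Sum = 0.77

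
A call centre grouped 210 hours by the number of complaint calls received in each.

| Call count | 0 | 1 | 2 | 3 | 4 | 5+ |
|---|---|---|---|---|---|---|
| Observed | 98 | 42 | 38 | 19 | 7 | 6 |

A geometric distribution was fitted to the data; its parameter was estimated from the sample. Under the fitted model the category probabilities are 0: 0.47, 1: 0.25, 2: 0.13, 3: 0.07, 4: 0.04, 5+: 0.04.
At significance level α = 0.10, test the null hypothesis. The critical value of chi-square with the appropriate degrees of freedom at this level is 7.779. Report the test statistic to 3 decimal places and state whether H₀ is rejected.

8.476; reject

Expected counts E_i = n·p_i: 210×0.47 = 98.7, 210×0.25 = 52.5, 210×0.13 = 27.3, 210×0.07 = 14.7, 210×0.04 = 8.4, 210×0.04 = 8.4.
0: (98 − 98.7)²/98.7 = 0.49/98.7 = 0.0050
1: (42 − 52.5)²/52.5 = 110.25/52.5 = 2.1000
2: (38 − 27.3)²/27.3 = 114.49/27.3 = 4.1938
3: (19 − 14.7)²/14.7 = 18.49/14.7 = 1.2578
4: (7 − 8.4)²/8.4 = 1.96/8.4 = 0.2333
5+: (6 − 8.4)²/8.4 = 5.76/8.4 = 0.6857
Sum = 8.476
df = 4. Since 8.476 > 7.779, we reject H₀.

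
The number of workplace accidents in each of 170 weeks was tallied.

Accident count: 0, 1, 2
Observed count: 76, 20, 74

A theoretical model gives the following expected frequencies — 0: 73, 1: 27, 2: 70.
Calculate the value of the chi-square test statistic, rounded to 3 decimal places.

2.167

0: (76 − 73)²/73 = 9/73 = 0.1233
1: (20 − 27)²/27 = 49/27 = 1.8148
2: (74 − 70)²/70 = 16/70 = 0.2286
Sum = 2.167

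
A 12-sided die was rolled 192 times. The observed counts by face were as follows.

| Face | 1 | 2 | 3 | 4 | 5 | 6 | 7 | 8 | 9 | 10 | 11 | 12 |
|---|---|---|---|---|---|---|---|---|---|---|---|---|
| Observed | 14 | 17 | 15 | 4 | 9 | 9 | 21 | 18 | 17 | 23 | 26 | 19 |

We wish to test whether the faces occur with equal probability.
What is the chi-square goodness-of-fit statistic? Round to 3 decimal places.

Under H₀ each category has probability 1/12, so each expected count is 192/12 = 16.
1: (14 − 16)²/16 = 4/16 = 0.2500
2: (17 − 16)²/16 = 1/16 = 0.0625
3: (15 − 16)²/16 = 1/16 = 0.0625
4: (4 − 16)²/16 = 144/16 = 9.0000
5: (9 − 16)²/16 = 49/16 = 3.0625
6: (9 − 16)²/16 = 49/16 = 3.0625
7: (21 − 16)²/16 = 25/16 = 1.5625
8: (18 − 16)²/16 = 4/16 = 0.2500
9: (17 − 16)²/16 = 1/16 = 0.0625
10: (23 − 16)²/16 = 49/16 = 3.0625
11: (26 − 16)²/16 = 100/16 = 6.2500
12: (19 − 16)²/16 = 9/16 = 0.5625
Sum = 27.250

27.250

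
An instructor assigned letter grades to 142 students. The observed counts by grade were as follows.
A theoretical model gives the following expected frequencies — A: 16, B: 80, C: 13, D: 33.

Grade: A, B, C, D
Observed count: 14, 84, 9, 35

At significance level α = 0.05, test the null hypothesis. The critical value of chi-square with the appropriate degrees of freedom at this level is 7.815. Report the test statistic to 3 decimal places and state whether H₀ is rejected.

A: (14 − 16)²/16 = 4/16 = 0.2500
B: (84 − 80)²/80 = 16/80 = 0.2000
C: (9 − 13)²/13 = 16/13 = 1.2308
D: (35 − 33)²/33 = 4/33 = 0.1212
Sum = 1.802
df = 3. Since 1.802 < 7.815, we do not reject H₀.

1.802; do not reject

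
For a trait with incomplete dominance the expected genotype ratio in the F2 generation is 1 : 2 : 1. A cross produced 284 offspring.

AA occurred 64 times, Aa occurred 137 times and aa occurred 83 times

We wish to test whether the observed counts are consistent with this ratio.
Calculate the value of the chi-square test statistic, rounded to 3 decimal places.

2.894

Ratio total = 4. Expected counts: 284×1/4 = 71, 284×2/4 = 142, 284×1/4 = 71.
cat         O        E   (O−E)²/E
AA         64       71     0.6901
Aa        137      142     0.1761
aa         83       71     2.0282
Sum = 2.894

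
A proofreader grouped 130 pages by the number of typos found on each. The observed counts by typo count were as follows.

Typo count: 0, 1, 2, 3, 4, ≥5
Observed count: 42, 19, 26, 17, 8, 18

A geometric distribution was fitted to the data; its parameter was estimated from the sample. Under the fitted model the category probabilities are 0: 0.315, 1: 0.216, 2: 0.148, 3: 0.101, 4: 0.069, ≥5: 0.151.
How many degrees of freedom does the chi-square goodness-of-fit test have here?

There are k = 6 categories and 1 parameter estimated from the data, so df = 6 − 1 − 1 = 4.

4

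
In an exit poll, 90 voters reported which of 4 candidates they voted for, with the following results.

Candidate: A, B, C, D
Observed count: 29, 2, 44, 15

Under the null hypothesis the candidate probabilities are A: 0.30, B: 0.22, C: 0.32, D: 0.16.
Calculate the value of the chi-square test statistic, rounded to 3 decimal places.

Expected counts E_i = n·p_i: 90×0.30 = 27, 90×0.22 = 19.8, 90×0.32 = 28.8, 90×0.16 = 14.4.
A: (29 − 27)²/27 = 4/27 = 0.1481
B: (2 − 19.8)²/19.8 = 316.84/19.8 = 16.0020
C: (44 − 28.8)²/28.8 = 231.04/28.8 = 8.0222
D: (15 − 14.4)²/14.4 = 0.36/14.4 = 0.0250
Sum = 24.197

24.197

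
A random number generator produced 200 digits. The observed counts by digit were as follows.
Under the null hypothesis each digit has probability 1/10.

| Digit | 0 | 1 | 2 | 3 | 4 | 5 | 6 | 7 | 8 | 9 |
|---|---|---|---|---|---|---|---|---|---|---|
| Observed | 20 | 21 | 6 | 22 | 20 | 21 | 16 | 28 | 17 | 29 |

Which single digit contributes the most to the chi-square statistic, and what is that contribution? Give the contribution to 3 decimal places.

Expected count for each of the 10 categories: 200/10 = 20.
cat         O        E   (O−E)²/E
0          20       20     0.0000
1          21       20     0.0500
2           6       20     9.8000
3          22       20     0.2000
4          20       20     0.0000
5          21       20     0.0500
6          16       20     0.8000
7          28       20     3.2000
8          17       20     0.4500
9          29       20     4.0500
The largest term is for 2: 9.800.

2, 9.800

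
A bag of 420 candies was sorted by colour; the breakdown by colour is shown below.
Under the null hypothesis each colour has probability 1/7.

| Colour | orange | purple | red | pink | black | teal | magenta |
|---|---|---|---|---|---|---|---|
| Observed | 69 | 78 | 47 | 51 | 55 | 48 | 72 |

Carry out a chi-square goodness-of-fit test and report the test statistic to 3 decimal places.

Expected count for each of the 7 categories: 420/7 = 60.
χ² = (69−60)²/60 + (78−60)²/60 + (47−60)²/60 + (51−60)²/60 + (55−60)²/60 + (48−60)²/60 + (72−60)²/60
   = 1.3500 + 5.4000 + 2.8167 + 1.3500 + 0.4167 + 2.4000 + 2.4000
Sum = 16.133

16.133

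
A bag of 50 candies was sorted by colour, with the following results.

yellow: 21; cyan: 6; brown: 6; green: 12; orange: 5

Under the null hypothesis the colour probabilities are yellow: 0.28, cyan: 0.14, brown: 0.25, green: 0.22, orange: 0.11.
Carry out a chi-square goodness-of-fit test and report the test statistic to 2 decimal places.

Expected counts E_i = n·p_i: 50×0.28 = 14, 50×0.14 = 7, 50×0.25 = 12.5, 50×0.22 = 11, 50×0.11 = 5.5.
cat         O        E   (O−E)²/E
yellow     21       14      3.500
cyan        6        7      0.143
brown       6     12.5      3.380
green      12       11      0.091
orange      5      5.5      0.045
Sum = 7.16

7.16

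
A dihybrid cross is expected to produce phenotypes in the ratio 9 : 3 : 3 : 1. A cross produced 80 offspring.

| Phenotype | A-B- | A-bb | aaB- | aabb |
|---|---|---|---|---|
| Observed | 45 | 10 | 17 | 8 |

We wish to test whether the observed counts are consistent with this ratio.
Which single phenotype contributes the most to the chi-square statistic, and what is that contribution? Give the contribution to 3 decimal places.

aabb, 1.800

Ratio total = 16. Expected counts: 80×9/16 = 45, 80×3/16 = 15, 80×3/16 = 15, 80×1/16 = 5.
cat         O        E   (O−E)²/E
A-B-       45       45     0.0000
A-bb       10       15     1.6667
aaB-       17       15     0.2667
aabb        8        5     1.8000
The largest term is for aabb: 1.800.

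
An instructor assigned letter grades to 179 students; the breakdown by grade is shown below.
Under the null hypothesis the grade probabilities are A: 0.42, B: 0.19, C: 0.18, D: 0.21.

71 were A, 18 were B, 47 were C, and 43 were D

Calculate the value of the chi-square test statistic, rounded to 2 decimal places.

Expected counts E_i = n·p_i: 179×0.42 = 75.18, 179×0.19 = 34.01, 179×0.18 = 32.22, 179×0.21 = 37.59.
A: (71 − 75.18)²/75.18 = 17.4724/75.18 = 0.232
B: (18 − 34.01)²/34.01 = 256.3201/34.01 = 7.537
C: (47 − 32.22)²/32.22 = 218.4484/32.22 = 6.780
D: (43 − 37.59)²/37.59 = 29.2681/37.59 = 0.779
Sum = 15.33

15.33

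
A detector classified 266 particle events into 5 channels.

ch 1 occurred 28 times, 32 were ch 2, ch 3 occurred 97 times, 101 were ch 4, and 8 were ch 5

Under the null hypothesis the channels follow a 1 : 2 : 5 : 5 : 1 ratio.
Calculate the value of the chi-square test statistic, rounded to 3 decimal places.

12.000

Ratio total = 14. Expected counts: 266×1/14 = 19, 266×2/14 = 38, 266×5/14 = 95, 266×5/14 = 95, 266×1/14 = 19.
cat         O        E   (O−E)²/E
ch 1       28       19     4.2632
ch 2       32       38     0.9474
ch 3       97       95     0.0421
ch 4      101       95     0.3789
ch 5        8       19     6.3684
Sum = 12.000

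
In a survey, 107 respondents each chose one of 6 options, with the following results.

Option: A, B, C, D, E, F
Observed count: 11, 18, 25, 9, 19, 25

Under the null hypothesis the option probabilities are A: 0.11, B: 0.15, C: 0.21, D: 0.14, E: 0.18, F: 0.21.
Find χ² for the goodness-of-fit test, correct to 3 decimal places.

Expected counts E_i = n·p_i: 107×0.11 = 11.77, 107×0.15 = 16.05, 107×0.21 = 22.47, 107×0.14 = 14.98, 107×0.18 = 19.26, 107×0.21 = 22.47.
A: (11 − 11.77)²/11.77 = 0.5929/11.77 = 0.0504
B: (18 − 16.05)²/16.05 = 3.8025/16.05 = 0.2369
C: (25 − 22.47)²/22.47 = 6.4009/22.47 = 0.2849
D: (9 − 14.98)²/14.98 = 35.7604/14.98 = 2.3872
E: (19 − 19.26)²/19.26 = 0.0676/19.26 = 0.0035
F: (25 − 22.47)²/22.47 = 6.4009/22.47 = 0.2849
Sum = 3.248

3.248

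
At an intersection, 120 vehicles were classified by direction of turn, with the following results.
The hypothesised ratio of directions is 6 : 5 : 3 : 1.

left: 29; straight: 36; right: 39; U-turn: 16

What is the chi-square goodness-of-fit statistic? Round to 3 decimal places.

Ratio total = 15. Expected counts: 120×6/15 = 48, 120×5/15 = 40, 120×3/15 = 24, 120×1/15 = 8.
left: (29 − 48)²/48 = 361/48 = 7.5208
straight: (36 − 40)²/40 = 16/40 = 0.4000
right: (39 − 24)²/24 = 225/24 = 9.3750
U-turn: (16 − 8)²/8 = 64/8 = 8.0000
Sum = 25.296

25.296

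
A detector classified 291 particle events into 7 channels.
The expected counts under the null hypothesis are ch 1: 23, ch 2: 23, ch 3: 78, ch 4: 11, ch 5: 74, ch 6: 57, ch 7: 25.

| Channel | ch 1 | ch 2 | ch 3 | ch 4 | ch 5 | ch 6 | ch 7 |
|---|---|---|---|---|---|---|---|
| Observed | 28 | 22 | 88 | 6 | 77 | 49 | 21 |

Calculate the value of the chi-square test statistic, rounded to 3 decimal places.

cat         O        E   (O−E)²/E
ch 1       28       23     1.0870
ch 2       22       23     0.0435
ch 3       88       78     1.2821
ch 4        6       11     2.2727
ch 5       77       74     0.1216
ch 6       49       57     1.1228
ch 7       21       25     0.6400
Sum = 6.570

6.570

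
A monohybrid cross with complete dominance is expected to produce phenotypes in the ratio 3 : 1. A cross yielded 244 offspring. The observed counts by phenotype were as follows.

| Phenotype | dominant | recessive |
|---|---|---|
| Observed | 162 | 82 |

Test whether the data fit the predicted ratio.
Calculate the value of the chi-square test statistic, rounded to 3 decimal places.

Ratio total = 4. Expected counts: 244×3/4 = 183, 244×1/4 = 61.
χ² = (162−183)²/183 + (82−61)²/61
   = 2.4098 + 7.2295
Sum = 9.639

9.639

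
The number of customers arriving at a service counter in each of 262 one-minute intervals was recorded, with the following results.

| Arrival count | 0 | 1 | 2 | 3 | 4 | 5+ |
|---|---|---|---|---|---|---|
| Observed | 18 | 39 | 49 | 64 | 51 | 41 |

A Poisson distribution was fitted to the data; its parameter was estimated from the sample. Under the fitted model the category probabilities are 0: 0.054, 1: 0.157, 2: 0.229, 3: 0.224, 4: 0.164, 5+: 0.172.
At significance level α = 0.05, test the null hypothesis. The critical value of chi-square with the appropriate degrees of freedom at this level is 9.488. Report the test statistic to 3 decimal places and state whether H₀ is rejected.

Expected counts E_i = n·p_i: 262×0.054 = 14.148, 262×0.157 = 41.134, 262×0.229 = 59.998, 262×0.224 = 58.688, 262×0.164 = 42.968, 262×0.172 = 45.064.
0: (18 − 14.148)²/14.148 = 14.837904/14.148 = 1.0488
1: (39 − 41.134)²/41.134 = 4.553956/41.134 = 0.1107
2: (49 − 59.998)²/59.998 = 120.956004/59.998 = 2.0160
3: (64 − 58.688)²/58.688 = 28.217344/58.688 = 0.4808
4: (51 − 42.968)²/42.968 = 64.513024/42.968 = 1.5014
5+: (41 − 45.064)²/45.064 = 16.516096/45.064 = 0.3665
Sum = 5.524
df = 4. Since 5.524 < 9.488, we do not reject H₀.

5.524; do not reject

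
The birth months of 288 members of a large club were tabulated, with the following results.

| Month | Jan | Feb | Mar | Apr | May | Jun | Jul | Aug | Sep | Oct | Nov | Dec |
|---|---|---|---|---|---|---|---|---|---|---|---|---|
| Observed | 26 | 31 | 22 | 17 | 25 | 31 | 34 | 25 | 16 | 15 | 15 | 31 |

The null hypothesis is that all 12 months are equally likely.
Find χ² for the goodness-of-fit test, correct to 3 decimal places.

Under H₀ each category has probability 1/12, so each expected count is 288/12 = 24.
cat         O        E   (O−E)²/E
Jan        26       24     0.1667
Feb        31       24     2.0417
Mar        22       24     0.1667
Apr        17       24     2.0417
May        25       24     0.0417
Jun        31       24     2.0417
Jul        34       24     4.1667
Aug        25       24     0.0417
Sep        16       24     2.6667
Oct        15       24     3.3750
Nov        15       24     3.3750
Dec        31       24     2.0417
Sum = 22.167

22.167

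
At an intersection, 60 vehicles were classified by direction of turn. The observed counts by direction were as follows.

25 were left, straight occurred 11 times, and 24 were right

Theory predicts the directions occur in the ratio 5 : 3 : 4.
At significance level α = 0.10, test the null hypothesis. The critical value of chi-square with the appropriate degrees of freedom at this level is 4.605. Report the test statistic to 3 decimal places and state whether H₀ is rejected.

1.867; do not reject

Ratio total = 12. Expected counts: 60×5/12 = 25, 60×3/12 = 15, 60×4/12 = 20.
χ² = (25−25)²/25 + (11−15)²/15 + (24−20)²/20
   = 0.0000 + 1.0667 + 0.8000
Sum = 1.867
df = 2. Since 1.867 < 4.605, we do not reject H₀.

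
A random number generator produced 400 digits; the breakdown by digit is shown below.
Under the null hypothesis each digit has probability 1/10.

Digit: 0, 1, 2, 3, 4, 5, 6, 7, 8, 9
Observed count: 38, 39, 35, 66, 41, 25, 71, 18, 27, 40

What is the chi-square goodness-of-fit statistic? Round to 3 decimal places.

Under H₀ each category has probability 1/10, so each expected count is 400/10 = 40.
χ² = (38−40)²/40 + (39−40)²/40 + (35−40)²/40 + (66−40)²/40 + (41−40)²/40 + (25−40)²/40 + (71−40)²/40 + (18−40)²/40 + (27−40)²/40 + (40−40)²/40
   = 0.1000 + 0.0250 + 0.6250 + 16.9000 + 0.0250 + 5.6250 + 24.0250 + 12.1000 + 4.2250 + 0.0000
Sum = 63.650

63.650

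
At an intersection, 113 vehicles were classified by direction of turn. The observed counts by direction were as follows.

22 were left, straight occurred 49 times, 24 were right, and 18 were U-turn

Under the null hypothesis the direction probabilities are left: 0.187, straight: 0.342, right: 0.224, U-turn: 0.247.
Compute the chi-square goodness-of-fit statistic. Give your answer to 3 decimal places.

6.397

Expected counts E_i = n·p_i: 113×0.187 = 21.131, 113×0.342 = 38.646, 113×0.224 = 25.312, 113×0.247 = 27.911.
left: (22 − 21.131)²/21.131 = 0.755161/21.131 = 0.0357
straight: (49 − 38.646)²/38.646 = 107.205316/38.646 = 2.7740
right: (24 − 25.312)²/25.312 = 1.721344/25.312 = 0.0680
U-turn: (18 − 27.911)²/27.911 = 98.227921/27.911 = 3.5193
Sum = 6.397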